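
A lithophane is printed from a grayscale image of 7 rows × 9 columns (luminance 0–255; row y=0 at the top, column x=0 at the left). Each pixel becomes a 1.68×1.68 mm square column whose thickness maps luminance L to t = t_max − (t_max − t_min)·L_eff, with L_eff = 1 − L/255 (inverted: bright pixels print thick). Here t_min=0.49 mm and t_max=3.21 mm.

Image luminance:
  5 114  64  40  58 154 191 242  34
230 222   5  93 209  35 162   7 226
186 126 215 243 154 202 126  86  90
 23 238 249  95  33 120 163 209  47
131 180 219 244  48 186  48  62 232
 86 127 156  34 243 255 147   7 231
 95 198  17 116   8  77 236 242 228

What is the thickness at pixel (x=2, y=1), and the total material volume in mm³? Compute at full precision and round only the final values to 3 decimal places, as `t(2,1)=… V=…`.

span = t_max - t_min = 3.21 - 0.49 = 2.720
L(2,1) = 5, L_eff = 1 - 5/255 = 0.980392 (inverted)
t(2,1) = 3.21 - 2.720·0.980392 = 0.543
Σt over all 7·9 pixels = 183089/1500 ≈ 122.0593333
V = pitch²·Σt = 1.68²·183089/1500 = 344.500

t(2,1)=0.543 V=344.500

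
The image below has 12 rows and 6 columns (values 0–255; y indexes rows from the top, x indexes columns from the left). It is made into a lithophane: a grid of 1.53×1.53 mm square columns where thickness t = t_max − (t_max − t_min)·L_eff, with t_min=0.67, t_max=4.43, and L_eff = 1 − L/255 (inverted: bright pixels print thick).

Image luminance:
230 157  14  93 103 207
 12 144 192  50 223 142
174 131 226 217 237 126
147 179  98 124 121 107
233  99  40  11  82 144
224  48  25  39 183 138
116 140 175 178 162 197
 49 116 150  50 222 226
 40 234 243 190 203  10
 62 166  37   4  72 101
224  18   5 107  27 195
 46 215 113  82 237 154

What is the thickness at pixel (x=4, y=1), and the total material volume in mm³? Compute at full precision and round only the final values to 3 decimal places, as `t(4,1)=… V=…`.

t(4,1)=3.958 V=433.448

span = t_max - t_min = 4.43 - 0.67 = 3.760
L(4,1) = 223, L_eff = 1 - 223/255 = 0.125490 (inverted)
t(4,1) = 4.43 - 3.760·0.125490 = 3.958
Σt over all 12·6 pixels = 1180414/6375 ≈ 185.1629804
V = pitch²·Σt = 1.53²·1180414/6375 = 433.448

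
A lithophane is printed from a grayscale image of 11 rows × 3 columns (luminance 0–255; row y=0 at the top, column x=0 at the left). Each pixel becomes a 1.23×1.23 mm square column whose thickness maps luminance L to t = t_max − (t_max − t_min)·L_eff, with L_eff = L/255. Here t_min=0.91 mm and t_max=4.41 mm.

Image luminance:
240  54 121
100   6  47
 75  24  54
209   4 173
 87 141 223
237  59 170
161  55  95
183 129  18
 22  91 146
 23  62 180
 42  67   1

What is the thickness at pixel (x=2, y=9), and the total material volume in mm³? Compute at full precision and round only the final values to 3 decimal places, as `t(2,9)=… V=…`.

t(2,9)=1.939 V=151.668

span = t_max - t_min = 4.41 - 0.91 = 3.500
L(2,9) = 180, L_eff = 180/255 = 0.705882
t(2,9) = 4.41 - 3.500·0.705882 = 1.939
Σt over all 11·3 pixels = 511273/5100 ≈ 100.2496078
V = pitch²·Σt = 1.23²·511273/5100 = 151.668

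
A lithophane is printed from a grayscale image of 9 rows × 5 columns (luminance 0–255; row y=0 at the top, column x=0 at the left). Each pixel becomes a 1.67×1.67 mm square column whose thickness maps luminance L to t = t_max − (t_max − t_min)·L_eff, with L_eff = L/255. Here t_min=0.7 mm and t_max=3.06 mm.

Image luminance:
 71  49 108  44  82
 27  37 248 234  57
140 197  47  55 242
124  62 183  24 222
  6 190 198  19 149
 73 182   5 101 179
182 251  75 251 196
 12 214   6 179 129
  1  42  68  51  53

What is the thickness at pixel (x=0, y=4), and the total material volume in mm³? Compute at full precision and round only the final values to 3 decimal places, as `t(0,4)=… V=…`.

span = t_max - t_min = 3.06 - 0.7 = 2.360
L(0,4) = 6, L_eff = 6/255 = 0.023529
t(0,4) = 3.06 - 2.360·0.023529 = 3.004
Σt over all 9·5 pixels = 231601/2550 ≈ 90.8239216
V = pitch²·Σt = 1.67²·231601/2550 = 253.299

t(0,4)=3.004 V=253.299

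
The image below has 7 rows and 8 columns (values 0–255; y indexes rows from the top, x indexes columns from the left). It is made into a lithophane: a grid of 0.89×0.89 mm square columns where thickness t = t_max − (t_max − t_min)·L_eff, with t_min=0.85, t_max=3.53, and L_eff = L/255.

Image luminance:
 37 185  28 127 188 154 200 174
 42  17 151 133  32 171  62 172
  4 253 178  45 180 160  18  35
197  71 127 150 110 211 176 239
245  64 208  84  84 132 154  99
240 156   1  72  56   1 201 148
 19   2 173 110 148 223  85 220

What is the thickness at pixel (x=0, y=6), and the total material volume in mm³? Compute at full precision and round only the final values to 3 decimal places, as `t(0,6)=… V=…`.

span = t_max - t_min = 3.53 - 0.85 = 2.680
L(0,6) = 19, L_eff = 19/255 = 0.074510
t(0,6) = 3.53 - 2.680·0.074510 = 3.330
Σt over all 7·8 pixels = 794426/6375 ≈ 124.6158431
V = pitch²·Σt = 0.89²·794426/6375 = 98.708

t(0,6)=3.330 V=98.708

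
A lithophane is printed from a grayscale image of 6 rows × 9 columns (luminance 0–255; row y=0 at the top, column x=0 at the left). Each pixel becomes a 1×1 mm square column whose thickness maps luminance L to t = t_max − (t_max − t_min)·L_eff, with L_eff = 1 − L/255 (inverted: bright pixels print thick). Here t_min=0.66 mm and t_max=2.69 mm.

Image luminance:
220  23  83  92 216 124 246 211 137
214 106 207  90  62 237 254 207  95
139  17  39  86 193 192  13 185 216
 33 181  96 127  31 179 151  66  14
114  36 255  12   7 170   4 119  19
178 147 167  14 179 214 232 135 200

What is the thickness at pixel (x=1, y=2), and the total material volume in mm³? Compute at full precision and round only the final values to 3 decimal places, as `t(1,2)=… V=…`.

span = t_max - t_min = 2.69 - 0.66 = 2.030
L(1,2) = 17, L_eff = 1 - 17/255 = 0.933333 (inverted)
t(1,2) = 2.69 - 2.030·0.933333 = 0.795
Σt over all 6·9 pixels = 193881/2125 ≈ 91.2381176
V = pitch²·Σt = 1²·193881/2125 = 91.238

t(1,2)=0.795 V=91.238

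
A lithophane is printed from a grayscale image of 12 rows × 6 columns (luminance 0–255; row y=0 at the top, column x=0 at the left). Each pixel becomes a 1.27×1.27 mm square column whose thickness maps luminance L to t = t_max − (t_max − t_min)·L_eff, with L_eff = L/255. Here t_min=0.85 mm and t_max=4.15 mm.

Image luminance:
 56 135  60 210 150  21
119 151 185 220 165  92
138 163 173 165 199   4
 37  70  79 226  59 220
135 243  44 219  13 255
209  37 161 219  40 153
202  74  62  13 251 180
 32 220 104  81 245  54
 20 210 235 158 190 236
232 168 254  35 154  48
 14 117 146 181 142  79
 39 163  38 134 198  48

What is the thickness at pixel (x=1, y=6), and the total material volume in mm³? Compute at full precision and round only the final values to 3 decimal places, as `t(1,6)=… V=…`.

span = t_max - t_min = 4.15 - 0.85 = 3.300
L(1,6) = 74, L_eff = 74/255 = 0.290196
t(1,6) = 4.15 - 3.300·0.290196 = 3.192
Σt over all 12·6 pixels = 74289/425 ≈ 174.7976471
V = pitch²·Σt = 1.27²·74289/425 = 281.931

t(1,6)=3.192 V=281.931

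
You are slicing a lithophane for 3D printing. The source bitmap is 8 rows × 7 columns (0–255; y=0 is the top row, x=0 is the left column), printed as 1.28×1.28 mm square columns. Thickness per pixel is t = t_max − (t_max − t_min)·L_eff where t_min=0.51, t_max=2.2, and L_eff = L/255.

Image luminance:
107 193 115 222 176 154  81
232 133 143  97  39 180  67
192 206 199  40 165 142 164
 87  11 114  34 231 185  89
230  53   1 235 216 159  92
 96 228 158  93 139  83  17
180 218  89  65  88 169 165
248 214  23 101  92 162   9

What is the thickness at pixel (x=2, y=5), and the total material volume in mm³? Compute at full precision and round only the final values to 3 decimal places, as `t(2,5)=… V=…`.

span = t_max - t_min = 2.2 - 0.51 = 1.690
L(2,5) = 158, L_eff = 158/255 = 0.619608
t(2,5) = 2.2 - 1.690·0.619608 = 1.153
Σt over all 8·7 pixels = 1887451/25500 ≈ 74.0176863
V = pitch²·Σt = 1.28²·1887451/25500 = 121.271

t(2,5)=1.153 V=121.271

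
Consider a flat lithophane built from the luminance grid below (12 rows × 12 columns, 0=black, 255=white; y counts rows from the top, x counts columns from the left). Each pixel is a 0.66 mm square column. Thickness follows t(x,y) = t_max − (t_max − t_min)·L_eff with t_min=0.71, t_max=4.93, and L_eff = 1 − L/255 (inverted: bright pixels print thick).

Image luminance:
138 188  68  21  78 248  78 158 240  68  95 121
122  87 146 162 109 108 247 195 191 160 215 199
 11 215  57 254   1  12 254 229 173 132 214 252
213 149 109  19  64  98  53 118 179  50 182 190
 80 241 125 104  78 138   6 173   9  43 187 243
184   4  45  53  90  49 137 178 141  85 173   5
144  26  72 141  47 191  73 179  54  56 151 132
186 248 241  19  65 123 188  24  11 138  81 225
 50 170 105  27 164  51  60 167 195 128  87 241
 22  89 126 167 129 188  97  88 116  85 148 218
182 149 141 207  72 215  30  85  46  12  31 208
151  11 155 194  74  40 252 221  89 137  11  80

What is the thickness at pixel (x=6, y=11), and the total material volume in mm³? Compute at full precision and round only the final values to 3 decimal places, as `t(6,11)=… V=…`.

span = t_max - t_min = 4.93 - 0.71 = 4.220
L(6,11) = 252, L_eff = 1 - 252/255 = 0.011765 (inverted)
t(6,11) = 4.93 - 4.220·0.011765 = 4.880
Σt over all 12·12 pixels = 5052397/12750 ≈ 396.2664314
V = pitch²·Σt = 0.66²·5052397/12750 = 172.614

t(6,11)=4.880 V=172.614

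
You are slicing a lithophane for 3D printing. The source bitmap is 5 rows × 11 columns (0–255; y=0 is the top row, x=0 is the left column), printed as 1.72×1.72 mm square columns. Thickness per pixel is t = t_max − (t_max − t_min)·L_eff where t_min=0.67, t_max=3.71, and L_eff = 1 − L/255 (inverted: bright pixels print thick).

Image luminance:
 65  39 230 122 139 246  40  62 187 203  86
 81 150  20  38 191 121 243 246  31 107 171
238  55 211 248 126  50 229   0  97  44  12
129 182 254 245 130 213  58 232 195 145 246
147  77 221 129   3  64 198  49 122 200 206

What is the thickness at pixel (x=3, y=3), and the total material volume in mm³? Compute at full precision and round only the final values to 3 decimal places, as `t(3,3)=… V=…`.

t(3,3)=3.591 V=376.107

span = t_max - t_min = 3.71 - 0.67 = 3.040
L(3,3) = 245, L_eff = 1 - 245/255 = 0.039216 (inverted)
t(3,3) = 3.71 - 3.040·0.039216 = 3.591
Σt over all 5·11 pixels = 3241867/25500 ≈ 127.1320392
V = pitch²·Σt = 1.72²·3241867/25500 = 376.107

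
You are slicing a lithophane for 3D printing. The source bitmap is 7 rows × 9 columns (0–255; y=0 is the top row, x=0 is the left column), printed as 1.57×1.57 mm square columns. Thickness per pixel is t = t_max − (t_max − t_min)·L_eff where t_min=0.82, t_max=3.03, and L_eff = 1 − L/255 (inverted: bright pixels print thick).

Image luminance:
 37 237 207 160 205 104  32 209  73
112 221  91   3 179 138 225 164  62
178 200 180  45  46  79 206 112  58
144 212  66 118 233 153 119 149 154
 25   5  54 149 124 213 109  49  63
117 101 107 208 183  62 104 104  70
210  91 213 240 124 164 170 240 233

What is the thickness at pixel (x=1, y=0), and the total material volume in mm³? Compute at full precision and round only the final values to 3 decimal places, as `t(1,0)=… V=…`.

t(1,0)=2.874 V=307.700

span = t_max - t_min = 3.03 - 0.82 = 2.210
L(1,0) = 237, L_eff = 1 - 237/255 = 0.070588 (inverted)
t(1,0) = 3.03 - 2.210·0.070588 = 2.874
Σt over all 7·9 pixels = 187249/1500 ≈ 124.8326667
V = pitch²·Σt = 1.57²·187249/1500 = 307.700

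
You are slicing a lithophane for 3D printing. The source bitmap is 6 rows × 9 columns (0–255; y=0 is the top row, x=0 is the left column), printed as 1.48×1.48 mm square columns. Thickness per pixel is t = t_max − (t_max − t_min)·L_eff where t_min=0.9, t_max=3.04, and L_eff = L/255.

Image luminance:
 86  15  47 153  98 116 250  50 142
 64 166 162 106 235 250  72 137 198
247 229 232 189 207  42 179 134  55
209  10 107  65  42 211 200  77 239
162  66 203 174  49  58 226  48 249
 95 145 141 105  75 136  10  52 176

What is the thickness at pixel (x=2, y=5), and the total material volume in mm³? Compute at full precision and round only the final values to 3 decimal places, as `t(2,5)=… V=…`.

t(2,5)=1.857 V=227.390

span = t_max - t_min = 3.04 - 0.9 = 2.140
L(2,5) = 141, L_eff = 141/255 = 0.552941
t(2,5) = 3.04 - 2.140·0.552941 = 1.857
Σt over all 6·9 pixels = 103.812
V = pitch²·Σt = 1.48²·103.812 = 227.390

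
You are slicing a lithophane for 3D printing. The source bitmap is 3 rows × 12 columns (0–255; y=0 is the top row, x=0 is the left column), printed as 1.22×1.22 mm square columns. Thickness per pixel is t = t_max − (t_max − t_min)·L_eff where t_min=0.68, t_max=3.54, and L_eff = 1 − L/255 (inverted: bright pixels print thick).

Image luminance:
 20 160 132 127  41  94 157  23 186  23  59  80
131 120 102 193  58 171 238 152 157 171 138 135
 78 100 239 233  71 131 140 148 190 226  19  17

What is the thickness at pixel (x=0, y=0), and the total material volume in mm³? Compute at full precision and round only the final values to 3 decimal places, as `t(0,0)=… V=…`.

span = t_max - t_min = 3.54 - 0.68 = 2.860
L(0,0) = 20, L_eff = 1 - 20/255 = 0.921569 (inverted)
t(0,0) = 3.54 - 2.860·0.921569 = 0.904
Σt over all 3·12 pixels = 18998/255 ≈ 74.5019608
V = pitch²·Σt = 1.22²·18998/255 = 110.889

t(0,0)=0.904 V=110.889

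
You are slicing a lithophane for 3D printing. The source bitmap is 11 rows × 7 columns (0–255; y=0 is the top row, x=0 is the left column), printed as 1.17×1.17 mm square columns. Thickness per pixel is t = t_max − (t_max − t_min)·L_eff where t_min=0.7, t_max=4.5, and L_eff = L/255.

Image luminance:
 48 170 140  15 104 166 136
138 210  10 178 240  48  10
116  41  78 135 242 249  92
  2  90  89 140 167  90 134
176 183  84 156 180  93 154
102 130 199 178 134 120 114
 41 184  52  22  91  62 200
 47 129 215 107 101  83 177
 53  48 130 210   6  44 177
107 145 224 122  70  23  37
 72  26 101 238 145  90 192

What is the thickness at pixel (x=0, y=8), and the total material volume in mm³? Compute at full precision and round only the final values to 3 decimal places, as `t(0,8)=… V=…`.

t(0,8)=3.710 V=289.669

span = t_max - t_min = 4.5 - 0.7 = 3.800
L(0,8) = 53, L_eff = 53/255 = 0.207843
t(0,8) = 4.5 - 3.800·0.207843 = 3.710
Σt over all 11·7 pixels = 539599/2550 ≈ 211.6074510
V = pitch²·Σt = 1.17²·539599/2550 = 289.669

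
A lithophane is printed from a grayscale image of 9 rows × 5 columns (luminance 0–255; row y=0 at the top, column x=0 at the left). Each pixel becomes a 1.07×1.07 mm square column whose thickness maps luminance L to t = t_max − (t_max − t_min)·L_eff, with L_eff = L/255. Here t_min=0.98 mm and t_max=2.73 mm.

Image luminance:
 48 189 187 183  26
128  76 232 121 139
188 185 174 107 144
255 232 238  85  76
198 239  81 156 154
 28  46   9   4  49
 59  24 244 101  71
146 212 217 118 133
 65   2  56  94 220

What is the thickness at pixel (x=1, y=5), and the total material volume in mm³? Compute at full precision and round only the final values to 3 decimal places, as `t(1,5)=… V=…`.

span = t_max - t_min = 2.73 - 0.98 = 1.750
L(1,5) = 46, L_eff = 46/255 = 0.180392
t(1,5) = 2.73 - 1.750·0.180392 = 2.414
Σt over all 9·5 pixels = 14189/170 ≈ 83.4647059
V = pitch²·Σt = 1.07²·14189/170 = 95.559

t(1,5)=2.414 V=95.559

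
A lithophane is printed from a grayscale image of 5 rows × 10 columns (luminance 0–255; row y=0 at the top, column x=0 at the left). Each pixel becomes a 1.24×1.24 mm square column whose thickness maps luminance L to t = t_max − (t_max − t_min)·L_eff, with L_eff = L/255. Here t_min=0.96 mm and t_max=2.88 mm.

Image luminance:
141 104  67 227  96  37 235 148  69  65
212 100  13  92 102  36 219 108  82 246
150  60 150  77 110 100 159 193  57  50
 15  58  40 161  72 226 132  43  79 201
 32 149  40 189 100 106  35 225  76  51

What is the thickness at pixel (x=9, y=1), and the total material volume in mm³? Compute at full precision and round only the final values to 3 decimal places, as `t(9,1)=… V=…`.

t(9,1)=1.028 V=157.334

span = t_max - t_min = 2.88 - 0.96 = 1.920
L(9,1) = 246, L_eff = 246/255 = 0.964706
t(9,1) = 2.88 - 1.920·0.964706 = 1.028
Σt over all 5·10 pixels = 43488/425 ≈ 102.3247059
V = pitch²·Σt = 1.24²·43488/425 = 157.334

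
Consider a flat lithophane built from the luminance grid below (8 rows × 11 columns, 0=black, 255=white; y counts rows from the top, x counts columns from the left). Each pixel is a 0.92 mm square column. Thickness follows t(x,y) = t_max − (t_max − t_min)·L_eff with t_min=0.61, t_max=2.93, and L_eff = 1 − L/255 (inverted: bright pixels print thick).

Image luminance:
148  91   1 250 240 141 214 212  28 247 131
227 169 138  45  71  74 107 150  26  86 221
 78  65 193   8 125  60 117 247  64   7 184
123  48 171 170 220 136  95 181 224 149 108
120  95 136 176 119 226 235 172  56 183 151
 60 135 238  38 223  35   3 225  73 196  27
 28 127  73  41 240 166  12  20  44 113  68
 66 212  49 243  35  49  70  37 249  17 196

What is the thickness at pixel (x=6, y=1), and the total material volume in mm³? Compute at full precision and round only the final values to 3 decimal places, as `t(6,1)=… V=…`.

t(6,1)=1.583 V=129.117

span = t_max - t_min = 2.93 - 0.61 = 2.320
L(6,1) = 107, L_eff = 1 - 107/255 = 0.580392 (inverted)
t(6,1) = 2.93 - 2.320·0.580392 = 1.583
Σt over all 8·11 pixels = 972496/6375 ≈ 152.5483922
V = pitch²·Σt = 0.92²·972496/6375 = 129.117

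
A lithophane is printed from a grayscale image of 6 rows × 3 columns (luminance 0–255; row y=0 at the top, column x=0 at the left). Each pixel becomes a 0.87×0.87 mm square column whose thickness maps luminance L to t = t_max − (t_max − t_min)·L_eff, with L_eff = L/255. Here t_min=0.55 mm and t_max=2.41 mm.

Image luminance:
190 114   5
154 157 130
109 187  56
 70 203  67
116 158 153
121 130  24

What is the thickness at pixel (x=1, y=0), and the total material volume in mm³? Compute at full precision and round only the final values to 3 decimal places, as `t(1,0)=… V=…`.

t(1,0)=1.578 V=20.997

span = t_max - t_min = 2.41 - 0.55 = 1.860
L(1,0) = 114, L_eff = 114/255 = 0.447059
t(1,0) = 2.41 - 1.860·0.447059 = 1.578
Σt over all 6·3 pixels = 117901/4250 ≈ 27.7414118
V = pitch²·Σt = 0.87²·117901/4250 = 20.997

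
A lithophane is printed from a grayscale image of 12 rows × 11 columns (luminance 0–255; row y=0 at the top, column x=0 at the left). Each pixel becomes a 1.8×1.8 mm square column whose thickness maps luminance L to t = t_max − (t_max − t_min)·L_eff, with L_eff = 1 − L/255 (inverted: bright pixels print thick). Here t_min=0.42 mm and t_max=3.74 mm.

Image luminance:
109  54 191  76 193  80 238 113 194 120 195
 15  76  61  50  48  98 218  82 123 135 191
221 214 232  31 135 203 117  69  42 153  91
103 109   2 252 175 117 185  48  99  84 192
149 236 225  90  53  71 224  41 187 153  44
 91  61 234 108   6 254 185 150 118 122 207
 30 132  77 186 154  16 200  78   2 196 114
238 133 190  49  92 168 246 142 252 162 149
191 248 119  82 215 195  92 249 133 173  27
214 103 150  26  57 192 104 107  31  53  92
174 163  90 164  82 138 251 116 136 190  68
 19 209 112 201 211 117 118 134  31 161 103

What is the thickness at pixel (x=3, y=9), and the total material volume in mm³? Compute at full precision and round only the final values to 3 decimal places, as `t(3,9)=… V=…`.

t(3,9)=0.759 V=913.197

span = t_max - t_min = 3.74 - 0.42 = 3.320
L(3,9) = 26, L_eff = 1 - 26/255 = 0.898039 (inverted)
t(3,9) = 3.74 - 3.320·0.898039 = 0.759
Σt over all 12·11 pixels = 71872/255 ≈ 281.8509804
V = pitch²·Σt = 1.8²·71872/255 = 913.197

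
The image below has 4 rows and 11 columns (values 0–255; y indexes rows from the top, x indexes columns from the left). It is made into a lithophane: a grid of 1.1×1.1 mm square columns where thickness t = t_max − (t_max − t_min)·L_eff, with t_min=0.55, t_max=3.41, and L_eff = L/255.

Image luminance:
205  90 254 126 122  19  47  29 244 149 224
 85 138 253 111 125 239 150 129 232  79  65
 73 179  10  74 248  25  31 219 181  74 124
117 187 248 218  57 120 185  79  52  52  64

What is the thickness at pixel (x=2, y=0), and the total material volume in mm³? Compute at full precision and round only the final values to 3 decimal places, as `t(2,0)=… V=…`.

span = t_max - t_min = 3.41 - 0.55 = 2.860
L(2,0) = 254, L_eff = 254/255 = 0.996078
t(2,0) = 3.41 - 2.860·0.996078 = 0.561
Σt over all 4·11 pixels = 546667/6375 ≈ 85.7516863
V = pitch²·Σt = 1.1²·546667/6375 = 103.760

t(2,0)=0.561 V=103.760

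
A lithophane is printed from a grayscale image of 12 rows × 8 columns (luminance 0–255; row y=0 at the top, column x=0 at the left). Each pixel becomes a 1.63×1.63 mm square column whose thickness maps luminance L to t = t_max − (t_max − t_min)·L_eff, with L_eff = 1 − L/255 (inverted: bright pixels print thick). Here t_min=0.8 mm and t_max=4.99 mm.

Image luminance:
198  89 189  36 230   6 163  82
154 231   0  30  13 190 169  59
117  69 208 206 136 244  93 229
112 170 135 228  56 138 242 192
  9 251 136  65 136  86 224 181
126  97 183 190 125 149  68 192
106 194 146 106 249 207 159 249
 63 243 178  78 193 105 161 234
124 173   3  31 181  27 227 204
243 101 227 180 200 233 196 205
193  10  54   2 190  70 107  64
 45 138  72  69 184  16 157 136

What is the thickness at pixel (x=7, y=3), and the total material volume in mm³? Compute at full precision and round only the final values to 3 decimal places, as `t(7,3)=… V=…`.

t(7,3)=3.955 V=787.519

span = t_max - t_min = 4.99 - 0.8 = 4.190
L(7,3) = 192, L_eff = 1 - 192/255 = 0.247059 (inverted)
t(7,3) = 4.99 - 4.190·0.247059 = 3.955
Σt over all 12·8 pixels = 503889/1700 ≈ 296.4052941
V = pitch²·Σt = 1.63²·503889/1700 = 787.519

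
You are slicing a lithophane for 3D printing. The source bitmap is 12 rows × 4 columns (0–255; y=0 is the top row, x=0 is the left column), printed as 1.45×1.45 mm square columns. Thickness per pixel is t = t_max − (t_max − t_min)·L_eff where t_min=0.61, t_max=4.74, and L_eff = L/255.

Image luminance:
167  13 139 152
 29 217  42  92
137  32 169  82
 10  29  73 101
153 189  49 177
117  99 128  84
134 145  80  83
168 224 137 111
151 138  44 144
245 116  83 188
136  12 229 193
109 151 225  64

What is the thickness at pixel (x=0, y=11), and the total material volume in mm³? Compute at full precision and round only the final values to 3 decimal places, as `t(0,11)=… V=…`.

t(0,11)=2.975 V=281.198

span = t_max - t_min = 4.74 - 0.61 = 4.130
L(0,11) = 109, L_eff = 109/255 = 0.427451
t(0,11) = 4.74 - 4.130·0.427451 = 2.975
Σt over all 12·4 pixels = 113683/850 ≈ 133.7447059
V = pitch²·Σt = 1.45²·113683/850 = 281.198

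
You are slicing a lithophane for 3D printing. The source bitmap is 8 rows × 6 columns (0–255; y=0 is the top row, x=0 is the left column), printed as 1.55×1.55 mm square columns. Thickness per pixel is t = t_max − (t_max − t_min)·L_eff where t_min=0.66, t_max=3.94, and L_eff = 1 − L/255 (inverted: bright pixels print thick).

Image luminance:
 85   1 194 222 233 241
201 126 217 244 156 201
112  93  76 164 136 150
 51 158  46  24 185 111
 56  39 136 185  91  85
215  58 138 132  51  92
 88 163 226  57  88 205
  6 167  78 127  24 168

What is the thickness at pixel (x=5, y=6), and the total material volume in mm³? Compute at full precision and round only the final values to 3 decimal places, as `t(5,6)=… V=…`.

span = t_max - t_min = 3.94 - 0.66 = 3.280
L(5,6) = 205, L_eff = 1 - 205/255 = 0.196078 (inverted)
t(5,6) = 3.94 - 3.280·0.196078 = 3.297
Σt over all 8·6 pixels = 234108/2125 ≈ 110.1684706
V = pitch²·Σt = 1.55²·234108/2125 = 264.680

t(5,6)=3.297 V=264.680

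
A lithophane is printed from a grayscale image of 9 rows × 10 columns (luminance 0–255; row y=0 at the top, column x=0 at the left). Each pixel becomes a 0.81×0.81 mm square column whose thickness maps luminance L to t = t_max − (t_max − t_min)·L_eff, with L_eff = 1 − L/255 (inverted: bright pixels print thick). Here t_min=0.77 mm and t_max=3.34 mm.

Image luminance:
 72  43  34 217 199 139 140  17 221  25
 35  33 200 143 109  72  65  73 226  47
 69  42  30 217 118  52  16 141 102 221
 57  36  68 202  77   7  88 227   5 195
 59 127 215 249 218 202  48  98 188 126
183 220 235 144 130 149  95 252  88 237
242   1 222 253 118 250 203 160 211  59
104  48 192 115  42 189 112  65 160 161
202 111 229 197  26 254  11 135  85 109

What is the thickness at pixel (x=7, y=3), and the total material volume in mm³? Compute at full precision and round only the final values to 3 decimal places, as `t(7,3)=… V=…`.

t(7,3)=3.058 V=122.232

span = t_max - t_min = 3.34 - 0.77 = 2.570
L(7,3) = 227, L_eff = 1 - 227/255 = 0.109804 (inverted)
t(7,3) = 3.34 - 2.570·0.109804 = 3.058
Σt over all 9·10 pixels = 4750663/25500 ≈ 186.3005098
V = pitch²·Σt = 0.81²·4750663/25500 = 122.232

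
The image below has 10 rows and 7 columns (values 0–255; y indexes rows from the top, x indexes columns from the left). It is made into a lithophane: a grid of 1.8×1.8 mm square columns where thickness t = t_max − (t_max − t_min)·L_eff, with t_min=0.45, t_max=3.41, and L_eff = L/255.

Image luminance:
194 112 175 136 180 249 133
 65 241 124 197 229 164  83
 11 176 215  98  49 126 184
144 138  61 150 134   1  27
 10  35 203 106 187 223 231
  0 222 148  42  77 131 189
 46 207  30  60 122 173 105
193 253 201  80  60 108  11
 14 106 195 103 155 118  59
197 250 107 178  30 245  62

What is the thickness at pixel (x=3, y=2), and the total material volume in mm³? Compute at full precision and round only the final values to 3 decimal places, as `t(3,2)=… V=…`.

span = t_max - t_min = 3.41 - 0.45 = 2.960
L(3,2) = 98, L_eff = 98/255 = 0.384314
t(3,2) = 3.41 - 2.960·0.384314 = 2.272
Σt over all 10·7 pixels = 1701361/12750 ≈ 133.4400784
V = pitch²·Σt = 1.8²·1701361/12750 = 432.346

t(3,2)=2.272 V=432.346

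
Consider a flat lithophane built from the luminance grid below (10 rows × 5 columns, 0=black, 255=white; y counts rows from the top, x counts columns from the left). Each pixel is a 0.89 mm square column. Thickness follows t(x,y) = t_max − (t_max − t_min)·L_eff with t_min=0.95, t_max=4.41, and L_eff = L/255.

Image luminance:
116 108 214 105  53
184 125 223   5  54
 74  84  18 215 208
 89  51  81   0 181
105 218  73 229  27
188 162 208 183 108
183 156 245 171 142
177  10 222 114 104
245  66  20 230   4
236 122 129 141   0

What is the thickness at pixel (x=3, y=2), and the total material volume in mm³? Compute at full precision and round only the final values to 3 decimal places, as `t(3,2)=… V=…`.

span = t_max - t_min = 4.41 - 0.95 = 3.460
L(3,2) = 215, L_eff = 215/255 = 0.843137
t(3,2) = 4.41 - 3.460·0.843137 = 1.493
Σt over all 10·5 pixels = 1703137/12750 ≈ 133.5793725
V = pitch²·Σt = 0.89²·1703137/12750 = 105.808

t(3,2)=1.493 V=105.808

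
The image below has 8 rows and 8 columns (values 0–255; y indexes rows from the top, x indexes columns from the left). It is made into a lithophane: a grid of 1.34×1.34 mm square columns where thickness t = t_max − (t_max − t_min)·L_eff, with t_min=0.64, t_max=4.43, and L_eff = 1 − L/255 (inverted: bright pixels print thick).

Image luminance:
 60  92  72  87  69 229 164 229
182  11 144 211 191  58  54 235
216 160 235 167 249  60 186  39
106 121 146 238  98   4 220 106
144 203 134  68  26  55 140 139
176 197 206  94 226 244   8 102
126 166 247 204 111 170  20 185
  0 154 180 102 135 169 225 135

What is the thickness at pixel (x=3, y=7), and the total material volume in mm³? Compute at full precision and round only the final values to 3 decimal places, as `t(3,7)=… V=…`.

span = t_max - t_min = 4.43 - 0.64 = 3.790
L(3,7) = 102, L_eff = 1 - 102/255 = 0.600000 (inverted)
t(3,7) = 4.43 - 3.790·0.600000 = 2.156
Σt over all 8·8 pixels = 88579/510 ≈ 173.6843137
V = pitch²·Σt = 1.34²·88579/510 = 311.868

t(3,7)=2.156 V=311.868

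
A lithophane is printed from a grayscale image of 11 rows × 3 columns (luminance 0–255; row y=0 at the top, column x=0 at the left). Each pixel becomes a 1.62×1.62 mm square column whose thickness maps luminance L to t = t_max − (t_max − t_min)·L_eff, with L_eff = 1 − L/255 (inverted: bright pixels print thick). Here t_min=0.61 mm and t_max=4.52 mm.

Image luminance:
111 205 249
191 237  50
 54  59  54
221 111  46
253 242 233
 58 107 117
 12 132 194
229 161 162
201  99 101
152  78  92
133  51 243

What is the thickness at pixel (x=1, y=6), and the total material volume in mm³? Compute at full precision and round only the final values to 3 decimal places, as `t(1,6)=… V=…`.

span = t_max - t_min = 4.52 - 0.61 = 3.910
L(1,6) = 132, L_eff = 1 - 132/255 = 0.482353 (inverted)
t(1,6) = 4.52 - 3.910·0.482353 = 2.634
Σt over all 11·3 pixels = 91.246
V = pitch²·Σt = 1.62²·91.246 = 239.466

t(1,6)=2.634 V=239.466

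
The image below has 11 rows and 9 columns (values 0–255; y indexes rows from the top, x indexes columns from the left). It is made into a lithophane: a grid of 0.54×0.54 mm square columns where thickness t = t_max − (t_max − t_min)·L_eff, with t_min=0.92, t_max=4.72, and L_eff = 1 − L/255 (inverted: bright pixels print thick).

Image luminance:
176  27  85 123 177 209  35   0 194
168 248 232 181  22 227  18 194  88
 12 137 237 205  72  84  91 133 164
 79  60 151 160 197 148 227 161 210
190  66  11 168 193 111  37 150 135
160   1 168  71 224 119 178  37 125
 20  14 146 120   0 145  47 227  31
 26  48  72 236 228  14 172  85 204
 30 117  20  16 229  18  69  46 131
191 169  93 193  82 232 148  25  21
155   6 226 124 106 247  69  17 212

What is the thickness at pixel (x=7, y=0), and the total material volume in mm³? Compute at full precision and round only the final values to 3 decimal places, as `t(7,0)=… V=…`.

span = t_max - t_min = 4.72 - 0.92 = 3.800
L(7,0) = 0, L_eff = 1 - 0/255 = 1.000000 (inverted)
t(7,0) = 4.72 - 3.800·1.000000 = 0.920
Σt over all 11·9 pixels = 342284/1275 ≈ 268.4580392
V = pitch²·Σt = 0.54²·342284/1275 = 78.282

t(7,0)=0.920 V=78.282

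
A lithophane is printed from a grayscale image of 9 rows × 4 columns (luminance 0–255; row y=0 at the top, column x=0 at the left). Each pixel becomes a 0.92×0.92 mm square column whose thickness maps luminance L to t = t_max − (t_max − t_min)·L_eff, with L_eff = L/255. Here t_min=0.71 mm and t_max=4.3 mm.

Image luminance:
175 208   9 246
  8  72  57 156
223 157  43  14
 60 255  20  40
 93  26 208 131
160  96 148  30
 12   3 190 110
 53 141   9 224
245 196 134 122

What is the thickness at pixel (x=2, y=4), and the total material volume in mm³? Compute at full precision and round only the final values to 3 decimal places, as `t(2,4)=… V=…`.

span = t_max - t_min = 4.3 - 0.71 = 3.590
L(2,4) = 208, L_eff = 208/255 = 0.815686
t(2,4) = 4.3 - 3.590·0.815686 = 1.372
Σt over all 9·4 pixels = 414139/4250 ≈ 97.4444706
V = pitch²·Σt = 0.92²·414139/4250 = 82.477

t(2,4)=1.372 V=82.477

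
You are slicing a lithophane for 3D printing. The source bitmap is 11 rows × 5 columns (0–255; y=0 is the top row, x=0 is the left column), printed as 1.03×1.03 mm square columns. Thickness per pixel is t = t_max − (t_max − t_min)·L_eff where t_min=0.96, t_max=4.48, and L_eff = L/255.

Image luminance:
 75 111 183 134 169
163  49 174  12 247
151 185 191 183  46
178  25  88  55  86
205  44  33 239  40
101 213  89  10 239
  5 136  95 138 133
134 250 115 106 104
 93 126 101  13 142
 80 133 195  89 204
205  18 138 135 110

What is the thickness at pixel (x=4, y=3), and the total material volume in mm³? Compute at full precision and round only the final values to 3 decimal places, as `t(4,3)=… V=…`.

t(4,3)=3.293 V=163.053

span = t_max - t_min = 4.48 - 0.96 = 3.520
L(4,3) = 86, L_eff = 86/255 = 0.337255
t(4,3) = 4.48 - 3.520·0.337255 = 3.293
Σt over all 11·5 pixels = 979792/6375 ≈ 153.6928627
V = pitch²·Σt = 1.03²·979792/6375 = 163.053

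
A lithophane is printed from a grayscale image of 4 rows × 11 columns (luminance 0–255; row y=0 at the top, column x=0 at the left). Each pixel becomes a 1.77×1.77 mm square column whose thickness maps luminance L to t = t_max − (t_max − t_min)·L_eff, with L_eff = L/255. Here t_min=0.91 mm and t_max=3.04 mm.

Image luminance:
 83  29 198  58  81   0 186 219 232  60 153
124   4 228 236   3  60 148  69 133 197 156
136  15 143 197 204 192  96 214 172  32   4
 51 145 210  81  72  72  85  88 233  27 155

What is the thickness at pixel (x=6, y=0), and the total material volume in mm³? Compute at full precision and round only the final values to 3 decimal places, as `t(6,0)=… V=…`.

span = t_max - t_min = 3.04 - 0.91 = 2.130
L(6,0) = 186, L_eff = 186/255 = 0.729412
t(6,0) = 3.04 - 2.130·0.729412 = 1.486
Σt over all 4·11 pixels = 762009/8500 ≈ 89.6481176
V = pitch²·Σt = 1.77²·762009/8500 = 280.859

t(6,0)=1.486 V=280.859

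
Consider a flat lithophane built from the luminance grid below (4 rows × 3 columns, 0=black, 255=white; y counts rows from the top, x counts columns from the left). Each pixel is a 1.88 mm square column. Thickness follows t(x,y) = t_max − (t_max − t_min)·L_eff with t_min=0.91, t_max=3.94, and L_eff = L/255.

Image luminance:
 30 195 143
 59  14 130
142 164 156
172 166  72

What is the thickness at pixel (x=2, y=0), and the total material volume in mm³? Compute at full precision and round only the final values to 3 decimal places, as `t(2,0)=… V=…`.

t(2,0)=2.241 V=106.505

span = t_max - t_min = 3.94 - 0.91 = 3.030
L(2,0) = 143, L_eff = 143/255 = 0.560784
t(2,0) = 3.94 - 3.030·0.560784 = 2.241
Σt over all 4·3 pixels = 256137/8500 ≈ 30.1337647
V = pitch²·Σt = 1.88²·256137/8500 = 106.505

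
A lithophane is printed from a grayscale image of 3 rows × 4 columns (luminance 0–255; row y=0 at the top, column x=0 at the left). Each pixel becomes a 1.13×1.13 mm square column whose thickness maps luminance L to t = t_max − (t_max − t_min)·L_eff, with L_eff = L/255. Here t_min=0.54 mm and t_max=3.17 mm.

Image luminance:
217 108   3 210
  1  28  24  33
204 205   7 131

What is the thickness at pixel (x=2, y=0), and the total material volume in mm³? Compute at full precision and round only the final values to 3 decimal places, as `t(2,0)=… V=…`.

t(2,0)=3.139 V=33.152

span = t_max - t_min = 3.17 - 0.54 = 2.630
L(2,0) = 3, L_eff = 3/255 = 0.011765
t(2,0) = 3.17 - 2.630·0.011765 = 3.139
Σt over all 3·4 pixels = 662047/25500 ≈ 25.9626275
V = pitch²·Σt = 1.13²·662047/25500 = 33.152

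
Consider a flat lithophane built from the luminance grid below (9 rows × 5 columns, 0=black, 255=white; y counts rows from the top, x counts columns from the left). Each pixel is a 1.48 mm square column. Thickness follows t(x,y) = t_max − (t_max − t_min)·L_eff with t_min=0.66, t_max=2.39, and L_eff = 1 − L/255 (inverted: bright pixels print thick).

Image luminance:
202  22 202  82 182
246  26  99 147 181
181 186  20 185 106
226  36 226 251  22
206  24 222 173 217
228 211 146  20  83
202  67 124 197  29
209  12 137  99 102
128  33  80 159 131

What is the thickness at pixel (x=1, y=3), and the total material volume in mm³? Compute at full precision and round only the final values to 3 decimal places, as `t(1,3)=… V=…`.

span = t_max - t_min = 2.39 - 0.66 = 1.730
L(1,3) = 36, L_eff = 1 - 36/255 = 0.858824 (inverted)
t(1,3) = 2.39 - 1.730·0.858824 = 0.904
Σt over all 9·5 pixels = 1806941/25500 ≈ 70.8604314
V = pitch²·Σt = 1.48²·1806941/25500 = 155.213

t(1,3)=0.904 V=155.213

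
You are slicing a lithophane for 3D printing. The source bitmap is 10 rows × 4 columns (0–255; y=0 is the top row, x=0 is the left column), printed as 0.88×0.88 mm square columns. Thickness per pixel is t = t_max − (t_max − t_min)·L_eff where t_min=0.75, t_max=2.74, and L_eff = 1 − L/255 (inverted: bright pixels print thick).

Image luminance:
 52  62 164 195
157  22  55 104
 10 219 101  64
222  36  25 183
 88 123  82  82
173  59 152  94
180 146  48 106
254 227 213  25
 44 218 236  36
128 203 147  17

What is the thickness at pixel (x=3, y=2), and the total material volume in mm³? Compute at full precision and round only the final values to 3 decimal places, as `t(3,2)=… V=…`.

t(3,2)=1.249 V=51.950

span = t_max - t_min = 2.74 - 0.75 = 1.990
L(3,2) = 64, L_eff = 1 - 64/255 = 0.749020 (inverted)
t(3,2) = 2.74 - 1.990·0.749020 = 1.249
Σt over all 10·4 pixels = 142554/2125 ≈ 67.0842353
V = pitch²·Σt = 0.88²·142554/2125 = 51.950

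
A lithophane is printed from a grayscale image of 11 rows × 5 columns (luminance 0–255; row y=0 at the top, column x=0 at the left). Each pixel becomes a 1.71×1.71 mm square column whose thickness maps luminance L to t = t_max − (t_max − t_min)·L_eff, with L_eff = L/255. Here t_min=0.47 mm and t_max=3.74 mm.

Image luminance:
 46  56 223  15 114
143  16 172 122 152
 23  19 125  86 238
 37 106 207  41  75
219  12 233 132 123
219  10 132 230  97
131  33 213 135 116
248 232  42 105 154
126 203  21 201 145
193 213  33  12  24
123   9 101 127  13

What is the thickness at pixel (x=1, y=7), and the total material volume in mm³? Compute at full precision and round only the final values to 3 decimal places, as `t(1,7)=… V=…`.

span = t_max - t_min = 3.74 - 0.47 = 3.270
L(1,7) = 232, L_eff = 232/255 = 0.909804
t(1,7) = 3.74 - 3.270·0.909804 = 0.765
Σt over all 11·5 pixels = 526733/4250 ≈ 123.9371765
V = pitch²·Σt = 1.71²·526733/4250 = 362.405

t(1,7)=0.765 V=362.405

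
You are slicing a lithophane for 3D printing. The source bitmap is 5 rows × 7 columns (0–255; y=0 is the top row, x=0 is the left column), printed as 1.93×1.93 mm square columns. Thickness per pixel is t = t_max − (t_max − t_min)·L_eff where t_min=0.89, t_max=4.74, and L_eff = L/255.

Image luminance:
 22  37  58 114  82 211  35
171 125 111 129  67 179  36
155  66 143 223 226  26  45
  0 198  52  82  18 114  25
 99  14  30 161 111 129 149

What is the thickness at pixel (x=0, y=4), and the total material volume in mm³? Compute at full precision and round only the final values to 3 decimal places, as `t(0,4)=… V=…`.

t(0,4)=3.245 V=424.331

span = t_max - t_min = 4.74 - 0.89 = 3.850
L(0,4) = 99, L_eff = 99/255 = 0.388235
t(0,4) = 4.74 - 3.850·0.388235 = 3.245
Σt over all 5·7 pixels = 580979/5100 ≈ 113.9174510
V = pitch²·Σt = 1.93²·580979/5100 = 424.331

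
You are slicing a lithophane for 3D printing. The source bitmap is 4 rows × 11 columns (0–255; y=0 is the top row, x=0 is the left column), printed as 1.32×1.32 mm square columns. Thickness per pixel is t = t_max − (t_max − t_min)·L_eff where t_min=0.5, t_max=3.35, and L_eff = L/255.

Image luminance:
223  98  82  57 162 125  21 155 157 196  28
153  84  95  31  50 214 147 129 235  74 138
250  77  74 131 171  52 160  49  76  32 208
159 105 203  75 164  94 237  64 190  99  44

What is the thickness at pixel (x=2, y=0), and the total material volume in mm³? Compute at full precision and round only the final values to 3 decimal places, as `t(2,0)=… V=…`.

t(2,0)=2.434 V=152.294

span = t_max - t_min = 3.35 - 0.5 = 2.850
L(2,0) = 82, L_eff = 82/255 = 0.321569
t(2,0) = 3.35 - 2.850·0.321569 = 2.434
Σt over all 4·11 pixels = 37147/425 ≈ 87.4047059
V = pitch²·Σt = 1.32²·37147/425 = 152.294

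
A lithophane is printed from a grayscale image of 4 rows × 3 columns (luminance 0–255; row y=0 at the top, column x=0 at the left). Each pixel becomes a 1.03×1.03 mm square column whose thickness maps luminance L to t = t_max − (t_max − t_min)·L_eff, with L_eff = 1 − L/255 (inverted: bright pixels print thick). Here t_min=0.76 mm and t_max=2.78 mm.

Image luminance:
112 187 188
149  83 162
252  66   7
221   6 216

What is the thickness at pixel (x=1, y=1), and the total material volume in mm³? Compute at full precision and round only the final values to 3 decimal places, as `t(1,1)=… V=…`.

span = t_max - t_min = 2.78 - 0.76 = 2.020
L(1,1) = 83, L_eff = 1 - 83/255 = 0.674510 (inverted)
t(1,1) = 2.78 - 2.020·0.674510 = 1.417
Σt over all 4·3 pixels = 16637/750 ≈ 22.1826667
V = pitch²·Σt = 1.03²·16637/750 = 23.534

t(1,1)=1.417 V=23.534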